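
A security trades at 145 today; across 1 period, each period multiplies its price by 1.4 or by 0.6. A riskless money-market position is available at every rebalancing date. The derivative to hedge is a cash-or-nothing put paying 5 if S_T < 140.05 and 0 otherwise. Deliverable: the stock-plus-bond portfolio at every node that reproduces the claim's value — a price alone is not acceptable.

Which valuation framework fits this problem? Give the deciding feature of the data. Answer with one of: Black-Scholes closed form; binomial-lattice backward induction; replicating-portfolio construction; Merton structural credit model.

framework: replicating-portfolio construction

Key observation: the deliverable is the dynamic trading strategy on the 1-step tree (spot 145, moves 1.4 and 0.6), so the valuation must go through the node-by-node replicating-portfolio solve.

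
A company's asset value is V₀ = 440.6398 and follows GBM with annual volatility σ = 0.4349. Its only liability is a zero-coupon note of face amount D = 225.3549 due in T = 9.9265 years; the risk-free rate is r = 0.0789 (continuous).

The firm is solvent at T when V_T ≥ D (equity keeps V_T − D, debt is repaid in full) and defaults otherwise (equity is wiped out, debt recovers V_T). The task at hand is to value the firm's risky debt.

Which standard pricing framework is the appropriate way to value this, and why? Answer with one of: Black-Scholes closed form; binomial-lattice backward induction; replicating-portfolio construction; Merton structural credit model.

Key observation: the asked-for credit quantity lives on the firm's capital structure — asset value, asset volatility, debt face 225.3549 — which is the structural model's domain.

framework: Merton structural credit model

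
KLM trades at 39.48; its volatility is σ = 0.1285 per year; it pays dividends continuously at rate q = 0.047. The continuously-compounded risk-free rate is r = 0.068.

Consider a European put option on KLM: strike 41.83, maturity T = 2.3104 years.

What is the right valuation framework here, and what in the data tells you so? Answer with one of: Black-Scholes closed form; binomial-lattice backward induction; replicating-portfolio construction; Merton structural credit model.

Key observation: the strike-41.83 put on KLM is European-exercise on a continuously-modelled lognormal underlying, so its value is a single closed-form evaluation.

framework: Black-Scholes closed form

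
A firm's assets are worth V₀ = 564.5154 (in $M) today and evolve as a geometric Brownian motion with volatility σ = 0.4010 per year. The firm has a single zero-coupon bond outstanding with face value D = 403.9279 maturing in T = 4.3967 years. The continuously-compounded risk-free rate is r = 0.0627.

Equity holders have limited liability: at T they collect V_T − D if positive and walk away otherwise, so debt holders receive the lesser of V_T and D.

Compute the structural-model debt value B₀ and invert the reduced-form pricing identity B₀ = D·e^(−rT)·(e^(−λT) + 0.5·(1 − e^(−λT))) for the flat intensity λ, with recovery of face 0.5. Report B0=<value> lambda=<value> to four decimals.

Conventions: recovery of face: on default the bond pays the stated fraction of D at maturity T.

B0=261.1306 lambda=0.0800

Apply the equity-as-call identities (strike 403.9279, horizon 4.3967 years):
d₁ = [ln(V₀/D) + (r + σ²/2)T] / (σ√T)
   = [ln(564.5154/403.9279) + (0.0627 + 0.5·0.4010²)·4.3967] / (0.4010·√4.3967)
   = [0.334731 + 0.629170] / 0.840829 = 1.146370
d₂ = d₁ − σ√T = 1.146370 − 0.840829 = 0.305541
N(d₁) = 0.874179,  N(d₂) = 0.620023,  e^(−rT) = 0.759061
E₀ = V₀·N(d₁) − D·e^(−rT)·N(d₂)
   = 564.5154·0.874179 − 403.9279·0.759061·0.620023 = 303.384801
B₀ = V₀ − E₀ = 564.5154 − 303.384801 = 261.130599
e^(−λT) = (B₀·e^(rT)/D − 0.5)/(1 − 0.5) = (261.1306·1.317417/403.9279 − 0.5)/0.5 = 0.70336301
λ = −ln(0.70336301)/4.3967 = 0.080033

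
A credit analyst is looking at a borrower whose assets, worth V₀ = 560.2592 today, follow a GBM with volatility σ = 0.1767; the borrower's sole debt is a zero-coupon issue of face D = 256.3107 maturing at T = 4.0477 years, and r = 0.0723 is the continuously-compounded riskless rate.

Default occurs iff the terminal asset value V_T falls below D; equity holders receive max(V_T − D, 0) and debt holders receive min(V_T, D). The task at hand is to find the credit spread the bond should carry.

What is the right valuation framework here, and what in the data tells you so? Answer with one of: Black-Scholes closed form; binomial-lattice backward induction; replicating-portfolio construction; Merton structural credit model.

Key observation: the data describe a firm's assets (V₀ = 560.2592, GBM) and a single zero-coupon debt of face 256.3107, so credit quantities follow from equity-as-call in the structural model.

framework: Merton structural credit model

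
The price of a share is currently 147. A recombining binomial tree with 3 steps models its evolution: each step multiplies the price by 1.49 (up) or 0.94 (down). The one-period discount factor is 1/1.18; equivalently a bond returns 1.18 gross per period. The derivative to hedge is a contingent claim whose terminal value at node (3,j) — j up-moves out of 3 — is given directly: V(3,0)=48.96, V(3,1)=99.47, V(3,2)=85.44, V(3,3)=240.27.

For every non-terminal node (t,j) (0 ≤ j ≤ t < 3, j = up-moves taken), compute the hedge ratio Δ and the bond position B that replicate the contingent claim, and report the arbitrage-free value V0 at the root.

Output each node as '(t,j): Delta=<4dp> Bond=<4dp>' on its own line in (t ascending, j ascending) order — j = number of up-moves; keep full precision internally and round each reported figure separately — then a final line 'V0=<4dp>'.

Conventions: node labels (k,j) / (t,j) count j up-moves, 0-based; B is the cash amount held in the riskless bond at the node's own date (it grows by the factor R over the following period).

Under the risk-neutral measure, an up-move has probability p* = (R−d)/(u−d) = 0.4364 and values discount at R = 1.18.
Payoffs at expiry: V(3,0)=48.9600, V(3,1)=99.4700, V(3,2)=85.4400, V(3,3)=240.2700
(2,0): S=129.8892. Δ = (V_up−V_dn)/(S_up−S_dn) = (99.4700−48.9600)/(193.5349−122.0958) = 0.7070. V = [p*·99.4700 + (1−p*)·48.9600]/1.18 = 60.1701. B = V − Δ·S = -31.6663.
(2,1): S=205.8882. Δ = (V_up−V_dn)/(S_up−S_dn) = (85.4400−99.4700)/(306.7734−193.5349) = -0.1239. V = [p*·85.4400 + (1−p*)·99.4700]/1.18 = 79.1083. B = V − Δ·S = 104.6174.
(2,2): S=326.3547. Δ = (V_up−V_dn)/(S_up−S_dn) = (240.2700−85.4400)/(486.2685−306.7734) = 0.8626. V = [p*·240.2700 + (1−p*)·85.4400]/1.18 = 129.6629. B = V − Δ·S = -151.8462.
(1,0): S=138.1800. Δ = (V_up−V_dn)/(S_up−S_dn) = (79.1083−60.1701)/(205.8882−129.8892) = 0.2492. V = [p*·79.1083 + (1−p*)·60.1701]/1.18 = 57.9950. B = V − Δ·S = 23.5618.
(1,1): S=219.0300. Δ = (V_up−V_dn)/(S_up−S_dn) = (129.6629−79.1083)/(326.3547−205.8882) = 0.4197. V = [p*·129.6629 + (1−p*)·79.1083]/1.18 = 85.7360. B = V − Δ·S = -6.1814.
(0,0): S=147.0000. Δ = (V_up−V_dn)/(S_up−S_dn) = (85.7360−57.9950)/(219.0300−138.1800) = 0.3431. V = [p*·85.7360 + (1−p*)·57.9950]/1.18 = 59.4069. B = V − Δ·S = 8.9686.
Sanity check at the root: Δ(0,0)·S0 + B(0,0) reproduces V0 = 59.4069.

(0,0): Delta=0.3431 Bond=8.9686
(1,0): Delta=0.2492 Bond=23.5618
(1,1): Delta=0.4197 Bond=-6.1814
(2,0): Delta=0.7070 Bond=-31.6663
(2,1): Delta=-0.1239 Bond=104.6174
(2,2): Delta=0.8626 Bond=-151.8462
V0=59.4069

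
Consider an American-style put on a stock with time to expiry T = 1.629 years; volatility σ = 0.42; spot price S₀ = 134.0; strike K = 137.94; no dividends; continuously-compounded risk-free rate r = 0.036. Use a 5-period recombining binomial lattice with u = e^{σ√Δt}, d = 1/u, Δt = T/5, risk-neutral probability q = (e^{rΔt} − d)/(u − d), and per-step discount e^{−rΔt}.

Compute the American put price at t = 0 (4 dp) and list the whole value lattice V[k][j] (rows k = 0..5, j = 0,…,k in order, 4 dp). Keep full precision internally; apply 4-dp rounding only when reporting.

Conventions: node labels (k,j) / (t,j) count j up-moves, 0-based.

params: Δt=0.32580 u=1.27091 d=0.78684 q=0.46472 e^(-rΔt)=0.98834
t_5 payoffs: 97.5257 72.6626 32.5035 0.0000 0.0000 0.0000
k=4: node(4,0) S=51.3628 payoff=86.5772 vs cont=84.9688 → 86.5772 [stop]  node(4,1) S=82.9615 payoff=54.9785 vs cont=53.3700 → 54.9785 [stop]  node(4,2) S=134.0000 payoff=3.9400 vs cont=17.1955 → 17.1955 [wait]  node(4,3) S=216.4376 payoff=0.0000 vs cont=0.0000 → 0.0000 [wait]  node(4,4) S=349.5915 payoff=0.0000 vs cont=0.0000 → 0.0000 [wait]
k=3: node(3,0) S=65.2774 payoff=72.6626 vs cont=71.0542 → 72.6626 [stop]  node(3,1) S=105.4365 payoff=32.5035 vs cont=36.9834 → 36.9834 [wait]  node(3,2) S=170.3016 payoff=0.0000 vs cont=9.0970 → 9.0970 [wait]  node(3,3) S=275.0723 payoff=0.0000 vs cont=0.0000 → 0.0000 [wait]
k=2: node(2,0) S=82.9615 payoff=54.9785 vs cont=55.4277 → 55.4277 [wait]  node(2,1) S=134.0000 payoff=3.9400 vs cont=23.7438 → 23.7438 [wait]  node(2,2) S=216.4376 payoff=0.0000 vs cont=4.8126 → 4.8126 [wait]
k=1: node(1,0) S=105.4365 payoff=32.5035 vs cont=40.2288 → 40.2288 [wait]  node(1,1) S=170.3016 payoff=0.0000 vs cont=14.7717 → 14.7717 [wait]
k=0: node(0,0) S=134.0000 payoff=3.9400 vs cont=28.0671 → 28.0671 [wait]

price = 28.0671
tree:
28.0671
40.2288 14.7717
55.4277 23.7438 4.8126
72.6626 36.9834 9.0970 0.0000
86.5772 54.9785 17.1955 0.0000 0.0000
97.5257 72.6626 32.5035 0.0000 0.0000 0.0000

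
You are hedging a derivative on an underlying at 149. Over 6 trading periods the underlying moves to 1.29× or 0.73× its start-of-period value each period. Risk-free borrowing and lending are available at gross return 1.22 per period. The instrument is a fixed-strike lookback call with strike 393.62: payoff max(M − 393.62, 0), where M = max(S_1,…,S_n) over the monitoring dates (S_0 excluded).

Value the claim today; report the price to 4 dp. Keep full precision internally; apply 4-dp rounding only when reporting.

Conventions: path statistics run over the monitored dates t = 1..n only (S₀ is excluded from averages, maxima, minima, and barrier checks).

Under the martingale measure an up-move has probability p* = 0.8750; value the claim as the probability-weighted average of per-path payoffs, discounted 6 periods at R = 1.22.
Enumerate all 2^6 = 64 price paths (U = up ×1.29, D = down ×0.73); each path with k up-moves has probability p*^k·(1−p*)^(6−k).
DDDDDD: M=108.7700, payoff=0.0000, prob=0.000004
UDDDDD: M=192.2100, payoff=0.0000, prob=0.000027
DUDDDD: M=140.3133, payoff=0.0000, prob=0.000027
UUDDDD: M=247.9509, payoff=0.0000, prob=0.000187
DDUDDD: M=108.7700, payoff=0.0000, prob=0.000027
UDUDDD: M=192.2100, payoff=0.0000, prob=0.000187
DUUDDD: M=181.0042, payoff=0.0000, prob=0.000187
UUUDDD: M=319.8567, payoff=0.0000, prob=0.001308
DDDUDD: M=108.7700, payoff=0.0000, prob=0.000027
UDDUDD: M=192.2100, payoff=0.0000, prob=0.000187
DUDUDD: M=140.3133, payoff=0.0000, prob=0.000187
UUDUDD: M=247.9509, payoff=0.0000, prob=0.001308
DDUUDD: M=132.1330, payoff=0.0000, prob=0.000187
UDUUDD: M=233.4954, payoff=0.0000, prob=0.001308
DUUUDD: M=233.4954, payoff=0.0000, prob=0.001308
UUUUDD: M=412.6151, payoff=18.9951, prob=0.009159
DDDDUD: M=108.7700, payoff=0.0000, prob=0.000027
UDDDUD: M=192.2100, payoff=0.0000, prob=0.000187
DUDDUD: M=140.3133, payoff=0.0000, prob=0.000187
UUDDUD: M=247.9509, payoff=0.0000, prob=0.001308
DDUDUD: M=108.7700, payoff=0.0000, prob=0.000187
UDUDUD: M=192.2100, payoff=0.0000, prob=0.001308
DUUDUD: M=181.0042, payoff=0.0000, prob=0.001308
UUUDUD: M=319.8567, payoff=0.0000, prob=0.009159
DDDUUD: M=108.7700, payoff=0.0000, prob=0.000187
UDDUUD: M=192.2100, payoff=0.0000, prob=0.001308
DUDUUD: M=170.4516, payoff=0.0000, prob=0.001308
UUDUUD: M=301.2090, payoff=0.0000, prob=0.009159
DDUUUD: M=170.4516, payoff=0.0000, prob=0.001308
UDUUUD: M=301.2090, payoff=0.0000, prob=0.009159
DUUUUD: M=301.2090, payoff=0.0000, prob=0.009159
UUUUUD: M=532.2735, payoff=138.6535, prob=0.064114
DDDDDU: M=108.7700, payoff=0.0000, prob=0.000027
UDDDDU: M=192.2100, payoff=0.0000, prob=0.000187
DUDDDU: M=140.3133, payoff=0.0000, prob=0.000187
UUDDDU: M=247.9509, payoff=0.0000, prob=0.001308
DDUDDU: M=108.7700, payoff=0.0000, prob=0.000187
UDUDDU: M=192.2100, payoff=0.0000, prob=0.001308
DUUDDU: M=181.0042, payoff=0.0000, prob=0.001308
UUUDDU: M=319.8567, payoff=0.0000, prob=0.009159
DDDUDU: M=108.7700, payoff=0.0000, prob=0.000187
UDDUDU: M=192.2100, payoff=0.0000, prob=0.001308
DUDUDU: M=140.3133, payoff=0.0000, prob=0.001308
UUDUDU: M=247.9509, payoff=0.0000, prob=0.009159
DDUUDU: M=132.1330, payoff=0.0000, prob=0.001308
UDUUDU: M=233.4954, payoff=0.0000, prob=0.009159
DUUUDU: M=233.4954, payoff=0.0000, prob=0.009159
UUUUDU: M=412.6151, payoff=18.9951, prob=0.064114
DDDDUU: M=108.7700, payoff=0.0000, prob=0.000187
UDDDUU: M=192.2100, payoff=0.0000, prob=0.001308
DUDDUU: M=140.3133, payoff=0.0000, prob=0.001308
UUDDUU: M=247.9509, payoff=0.0000, prob=0.009159
DDUDUU: M=124.4297, payoff=0.0000, prob=0.001308
UDUDUU: M=219.8826, payoff=0.0000, prob=0.009159
DUUDUU: M=219.8826, payoff=0.0000, prob=0.009159
UUUDUU: M=388.5596, payoff=0.0000, prob=0.064114
DDDUUU: M=124.4297, payoff=0.0000, prob=0.001308
UDDUUU: M=219.8826, payoff=0.0000, prob=0.009159
DUDUUU: M=219.8826, payoff=0.0000, prob=0.009159
UUDUUU: M=388.5596, payoff=0.0000, prob=0.064114
DDUUUU: M=219.8826, payoff=0.0000, prob=0.009159
UDUUUU: M=388.5596, payoff=0.0000, prob=0.064114
DUUUUU: M=388.5596, payoff=0.0000, prob=0.064114
UUUUUU: M=686.6328, payoff=293.0128, prob=0.448795
Price = Σ prob·payoff / R^6 = 141.784159 / 3.297304 = 43.0000

price = 43.0000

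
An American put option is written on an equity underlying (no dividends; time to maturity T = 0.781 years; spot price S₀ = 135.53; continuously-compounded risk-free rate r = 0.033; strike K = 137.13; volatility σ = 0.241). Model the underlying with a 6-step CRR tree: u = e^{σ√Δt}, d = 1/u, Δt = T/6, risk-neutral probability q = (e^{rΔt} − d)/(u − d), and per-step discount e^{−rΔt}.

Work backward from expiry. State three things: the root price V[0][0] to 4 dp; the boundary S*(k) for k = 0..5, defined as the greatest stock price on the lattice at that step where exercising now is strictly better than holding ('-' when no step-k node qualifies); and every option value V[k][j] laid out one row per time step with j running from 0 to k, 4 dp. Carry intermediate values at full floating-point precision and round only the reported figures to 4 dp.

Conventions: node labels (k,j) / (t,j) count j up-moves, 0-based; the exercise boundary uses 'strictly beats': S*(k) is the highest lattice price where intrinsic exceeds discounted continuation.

price = 10.7899
boundary = - - - 104.4120 113.8969 124.2435
tree:
10.7899
16.2836 5.4541
23.6487 9.1457 1.8531
32.7180 14.8899 3.5483 0.1939
41.4131 23.2331 6.7737 0.3918 0.0000
49.3841 32.7180 12.8865 0.7918 0.0000 0.0000
56.6912 41.4131 23.2331 1.6000 0.0000 0.0000 0.0000

Δt=0.13017, u=1.09084, d=0.91672, q=0.50300, disc=e^(-rΔt)=0.99571
k=6 terminal: V=max(K-S,0) → 56.6912 41.4131 23.2331 1.6000 0.0000 0.0000 0.0000
k=5: j=0 S=87.7459 intr=49.3841 cont=48.7963 V=49.3841[EX]; j=1 S=104.4120 intr=32.7180 cont=32.1302 V=32.7180[EX]; j=2 S=124.2435 intr=12.8865 cont=12.2987 V=12.8865[EX]; j=3 S=147.8418 intr=0.0000 cont=0.7918 V=0.7918[hold]; j=4 S=175.9221 intr=0.0000 cont=0.0000 V=0.0000[hold]; j=5 S=209.3359 intr=0.0000 cont=0.0000 V=0.0000[hold]  S*(5)=124.2435
k=4: j=0 S=95.7169 intr=41.4131 cont=40.8253 V=41.4131[EX]; j=1 S=113.8969 intr=23.2331 cont=22.6453 V=23.2331[EX]; j=2 S=135.5300 intr=1.6000 cont=6.7737 V=6.7737[hold]; j=3 S=161.2719 intr=0.0000 cont=0.3918 V=0.3918[hold]; j=4 S=191.9032 intr=0.0000 cont=0.0000 V=0.0000[hold]  S*(4)=113.8969
k=3: j=0 S=104.4120 intr=32.7180 cont=32.1302 V=32.7180[EX]; j=1 S=124.2435 intr=12.8865 cont=14.8899 V=14.8899[hold]; j=2 S=147.8418 intr=0.0000 cont=3.5483 V=3.5483[hold]; j=3 S=175.9221 intr=0.0000 cont=0.1939 V=0.1939[hold]  S*(3)=104.4120
k=2: j=0 S=113.8969 intr=23.2331 cont=23.6487 V=23.6487[hold]; j=1 S=135.5300 intr=1.6000 cont=9.1457 V=9.1457[hold]; j=2 S=161.2719 intr=0.0000 cont=1.8531 V=1.8531[hold]  S*(2)=-
k=1: j=0 S=124.2435 intr=12.8865 cont=16.2836 V=16.2836[hold]; j=1 S=147.8418 intr=0.0000 cont=5.4541 V=5.4541[hold]  S*(1)=-
k=0: j=0 S=135.5300 intr=1.6000 cont=10.7899 V=10.7899[hold]  S*(0)=-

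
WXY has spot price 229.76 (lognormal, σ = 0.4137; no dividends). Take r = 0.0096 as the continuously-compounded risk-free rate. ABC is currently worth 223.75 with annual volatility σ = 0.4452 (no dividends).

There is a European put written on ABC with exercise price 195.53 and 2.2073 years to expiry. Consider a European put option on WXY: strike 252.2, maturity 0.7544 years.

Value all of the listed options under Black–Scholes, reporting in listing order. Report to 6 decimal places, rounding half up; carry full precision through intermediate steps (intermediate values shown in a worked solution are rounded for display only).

price(ABC put K=195.53) = 39.067609
price(WXY put K=252.2) = 45.503057

[ABC put K=195.53]
σ√T = 0.4452·√2.2073 = 0.661433
d₁ = (ln(S/K) + (r+σ²/2)T) / (σ√T) = (ln(223.75/195.53) + (0.0096+0.4452²/2)·2.2073) / 0.661433 = (0.134816 + 0.239937) / 0.661433 = 0.566577
d₂ = d₁ − σ√T = 0.566577 − 0.661433 = -0.094856
e^{−rT} = 0.979033
N(−d₁) = 0.285501,  N(−d₂) = 0.537786
price = K·e^{−rT}·N(−d₂) − S·N(−d₁) = 102.948449 − 63.880840 = 39.067609
[WXY put K=252.2]
σ√T = 0.4137·√0.7544 = 0.359324
d₁ = (ln(S/K) + (r+σ²/2)T) / (σ√T) = (ln(229.76/252.2) + (0.0096+0.4137²/2)·0.7544) / 0.359324 = (-0.093187 + 0.071799) / 0.359324 = -0.059523
d₂ = d₁ − σ√T = -0.059523 − 0.359324 = -0.418847
e^{−rT} = 0.992784
N(−d₁) = 0.523732,  N(−d₂) = 0.662336
price = K·e^{−rT}·N(−d₂) − S·N(−d₁) = 165.835758 − 120.332701 = 45.503057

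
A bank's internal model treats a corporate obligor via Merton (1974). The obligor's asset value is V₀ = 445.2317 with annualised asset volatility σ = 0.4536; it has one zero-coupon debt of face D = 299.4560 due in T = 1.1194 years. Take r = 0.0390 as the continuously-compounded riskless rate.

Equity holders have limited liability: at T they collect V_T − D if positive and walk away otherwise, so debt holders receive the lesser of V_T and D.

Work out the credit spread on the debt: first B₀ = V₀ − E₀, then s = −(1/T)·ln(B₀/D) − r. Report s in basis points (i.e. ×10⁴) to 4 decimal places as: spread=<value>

spread=525.7223

Apply the equity-as-call identities (strike 299.4560, horizon 1.1194 years):
d₁ = [ln(V₀/D) + (r + σ²/2)T] / (σ√T)
   = [ln(445.2317/299.4560) + (0.0390 + 0.5·0.4536²)·1.1194] / (0.4536·√1.1194)
   = [0.396627 + 0.158817] / 0.479917 = 1.157376
d₂ = d₁ − σ√T = 1.157376 − 0.479917 = 0.677459
N(d₁) = 0.876441,  N(d₂) = 0.750943,  e^(−rT) = 0.957283
E₀ = V₀·N(d₁) − D·e^(−rT)·N(d₂)
   = 445.2317·0.876441 − 299.4560·0.957283·0.750943 = 174.950866
B₀ = V₀ − E₀ = 445.2317 − 174.950866 = 270.280834
spread = −(1/T)·ln(B₀/D) − r = −(1/1.1194)·ln(270.280834/299.4560) − 0.0390 = 0.05257223
in basis points: 0.05257223 × 10⁴ = 525.7223 bp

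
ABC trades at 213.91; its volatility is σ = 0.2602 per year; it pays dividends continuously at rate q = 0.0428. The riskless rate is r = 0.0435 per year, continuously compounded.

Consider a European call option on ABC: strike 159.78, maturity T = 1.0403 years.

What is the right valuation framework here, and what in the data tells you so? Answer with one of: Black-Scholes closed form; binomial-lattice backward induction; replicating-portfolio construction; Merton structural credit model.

Key observation: everything needed for the exact continuous-time valuation of the European call on ABC (strike 159.78) is given, and no feature rules the closed form out.

framework: Black-Scholes closed form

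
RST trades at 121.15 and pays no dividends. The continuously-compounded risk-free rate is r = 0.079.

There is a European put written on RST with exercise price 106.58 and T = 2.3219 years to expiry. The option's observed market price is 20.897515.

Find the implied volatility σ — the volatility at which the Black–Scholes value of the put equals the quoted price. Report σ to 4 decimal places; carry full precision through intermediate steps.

sigma = 0.5659

At σ = 0.5659 the Black–Scholes value reproduces the quote:
σ√T = 0.5659·√2.3219 = 0.862306
d₁ = (ln(S/K) + (r+σ²/2)T) / (σ√T) = (ln(121.15/106.58) + (0.079+0.5659²/2)·2.3219) / 0.862306 = (0.128134 + 0.555216) / 0.862306 = 0.792468
d₂ = d₁ − σ√T = 0.792468 − 0.862306 = -0.069839
e^{−rT} = 0.832410
N(−d₁) = 0.214044,  N(−d₂) = 0.527839
V = K·e^{−rT}·N(−d₂) − S·N(−d₁) = 46.828953 − 25.931438 = 20.897515 (equal to the quote); since ∂V/∂σ > 0 for all σ, the implied volatility is unique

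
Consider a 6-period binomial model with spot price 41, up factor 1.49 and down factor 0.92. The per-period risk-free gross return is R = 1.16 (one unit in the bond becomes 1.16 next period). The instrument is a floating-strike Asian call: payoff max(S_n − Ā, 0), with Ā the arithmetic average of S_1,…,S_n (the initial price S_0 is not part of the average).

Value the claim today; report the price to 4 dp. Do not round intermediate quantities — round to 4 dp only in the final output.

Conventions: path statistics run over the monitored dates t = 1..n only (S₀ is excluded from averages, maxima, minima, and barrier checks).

price = 12.1999

With p* = (R−d)/(u−d) = 0.4211, sum probability × payoff across the paths and divide by R^6.
Enumerate all 2^6 = 64 price paths (U = up ×1.49, D = down ×0.92); each path with k up-moves has probability p*^k·(1−p*)^(6−k).
DDDDDD: Ā=30.9339, payoff=0.0000, prob=0.037656
UDDDDD: Ā=50.0995, payoff=0.0000, prob=0.027386
DUDDDD: Ā=46.2045, payoff=0.0000, prob=0.027386
UUDDDD: Ā=74.8312, payoff=0.0000, prob=0.019917
DDUDDD: Ā=42.6211, payoff=0.0000, prob=0.027386
UDUDDD: Ā=69.0277, payoff=0.0000, prob=0.019917
DUUDDD: Ā=65.1327, payoff=0.0763, prob=0.019917
UUUDDD: Ā=105.4866, payoff=0.1236, prob=0.014485
DDDUDD: Ā=39.3244, payoff=0.9389, prob=0.027386
UDDUDD: Ā=63.6884, payoff=1.5206, prob=0.019917
DUDUDD: Ā=59.7934, payoff=5.4156, prob=0.019917
UUDUDD: Ā=96.8394, payoff=8.7709, prob=0.014485
DDUUDD: Ā=56.2100, payoff=8.9990, prob=0.019917
UDUUDD: Ā=91.0358, payoff=14.5745, prob=0.014485
DUUUDD: Ā=87.1408, payoff=18.4695, prob=0.014485
UUUUDD: Ā=141.1302, payoff=29.9125, prob=0.010535
DDDDUD: Ā=36.2914, payoff=3.9719, prob=0.027386
UDDDUD: Ā=58.7763, payoff=6.4327, prob=0.019917
DUDDUD: Ā=54.8813, payoff=10.3277, prob=0.019917
UUDDUD: Ā=88.8839, payoff=16.7264, prob=0.014485
DDUDUD: Ā=51.2979, payoff=13.9111, prob=0.019917
UDUDUD: Ā=83.0803, payoff=22.5300, prob=0.014485
DUUDUD: Ā=79.1853, payoff=26.4250, prob=0.014485
UUUDUD: Ā=128.2458, payoff=42.7970, prob=0.010535
DDDUUD: Ā=48.0012, payoff=17.2078, prob=0.019917
UDDUUD: Ā=77.7410, payoff=27.8692, prob=0.014485
DUDUUD: Ā=73.8460, payoff=31.7642, prob=0.014485
UUDUUD: Ā=119.5985, payoff=51.4442, prob=0.010535
DDUUUD: Ā=70.2626, payoff=35.3476, prob=0.014485
UDUUUD: Ā=113.7949, payoff=57.2478, prob=0.010535
DUUUUD: Ā=109.8999, payoff=61.1428, prob=0.010535
UUUUUD: Ā=177.9901, payoff=99.0247, prob=0.007662
DDDDDU: Ā=33.5011, payoff=6.7622, prob=0.027386
UDDDDU: Ā=54.2571, payoff=10.9519, prob=0.019917
DUDDDU: Ā=50.3621, payoff=14.8469, prob=0.019917
UUDDDU: Ā=81.5648, payoff=24.0455, prob=0.014485
DDUDDU: Ā=46.7787, payoff=18.4303, prob=0.019917
UDUDDU: Ā=75.7612, payoff=29.8490, prob=0.014485
DUUDDU: Ā=71.8662, payoff=33.7440, prob=0.014485
UUUDDU: Ā=116.3921, payoff=54.6507, prob=0.010535
DDDUDU: Ā=43.4820, payoff=21.7270, prob=0.019917
UDDUDU: Ā=70.4220, payoff=35.1883, prob=0.014485
DUDUDU: Ā=66.5270, payoff=39.0833, prob=0.014485
UUDUDU: Ā=107.7448, payoff=63.2980, prob=0.010535
DDUUDU: Ā=62.9436, payoff=42.6667, prob=0.014485
UDUUDU: Ā=101.9412, payoff=69.1015, prob=0.010535
DUUUDU: Ā=98.0462, payoff=72.9965, prob=0.010535
UUUUDU: Ā=158.7922, payoff=118.2226, prob=0.007662
DDDDUU: Ā=40.4490, payoff=24.7600, prob=0.019917
UDDDUU: Ā=65.5098, payoff=40.1004, prob=0.014485
DUDDUU: Ā=61.6148, payoff=43.9954, prob=0.014485
UUDDUU: Ā=99.7893, payoff=71.2535, prob=0.010535
DDUDUU: Ā=58.0314, payoff=47.5788, prob=0.014485
UDUDUU: Ā=93.9857, payoff=77.0570, prob=0.010535
DUUDUU: Ā=90.0907, payoff=80.9520, prob=0.010535
UUUDUU: Ā=145.9078, payoff=131.1071, prob=0.007662
DDDUUU: Ā=54.7347, payoff=50.8756, prob=0.014485
UDDUUU: Ā=88.6464, payoff=82.3963, prob=0.010535
DUDUUU: Ā=84.7514, payoff=86.2913, prob=0.010535
UUDUUU: Ā=137.2605, payoff=139.7543, prob=0.007662
DDUUUU: Ā=81.1680, payoff=89.8747, prob=0.010535
UDUUUU: Ā=131.4569, payoff=145.5579, prob=0.007662
DUUUUU: Ā=127.5619, payoff=149.4529, prob=0.007662
UUUUUU: Ā=206.5949, payoff=242.0487, prob=0.005572
Price = Σ prob·payoff / R^6 = 29.723844 / 2.436396 = 12.1999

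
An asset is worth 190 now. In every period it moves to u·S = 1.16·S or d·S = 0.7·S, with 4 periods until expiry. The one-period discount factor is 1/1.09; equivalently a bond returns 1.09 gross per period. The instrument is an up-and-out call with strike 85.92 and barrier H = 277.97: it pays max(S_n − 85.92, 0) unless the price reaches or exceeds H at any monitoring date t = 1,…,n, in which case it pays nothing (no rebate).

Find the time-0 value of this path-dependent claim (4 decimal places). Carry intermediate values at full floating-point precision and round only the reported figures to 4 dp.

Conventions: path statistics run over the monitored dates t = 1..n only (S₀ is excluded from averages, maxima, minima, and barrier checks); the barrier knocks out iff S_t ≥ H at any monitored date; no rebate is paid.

Risk-neutral up-probability p* = (R−d)/(u−d) = (1.09−0.7)/(1.16−0.7) = 0.8478; the claim prices as the p*-weighted sum of path payoffs discounted by R^4.
Enumerate all 2^4 = 16 price paths (U = up ×1.16, D = down ×0.7); each path with k up-moves has probability p*^k·(1−p*)^(4−k).
DDDD: M=133.0000, payoff=0.0000, prob=0.000536
UDDD: M=220.4000, payoff=0.0000, prob=0.002988
DUDD: M=154.2800, payoff=0.0000, prob=0.002988
UUDD: M=255.6640, payoff=39.3554, prob=0.016645
DDUD: M=133.0000, payoff=0.0000, prob=0.002988
UDUD: M=220.4000, payoff=39.3554, prob=0.016645
DUUD: M=178.9648, payoff=39.3554, prob=0.016645
UUUD: M=296.5702, payoff=0.0000, prob=0.092739
DDDU: M=133.0000, payoff=0.0000, prob=0.002988
UDDU: M=220.4000, payoff=39.3554, prob=0.016645
DUDU: M=154.2800, payoff=39.3554, prob=0.016645
UUDU: M=255.6640, payoff=121.6792, prob=0.092739
DDUU: M=133.0000, payoff=39.3554, prob=0.016645
UDUU: M=220.4000, payoff=121.6792, prob=0.092739
DUUU: M=207.5992, payoff=121.6792, prob=0.092739
UUUU: M=344.0215, payoff=0.0000, prob=0.516686
Price = Σ prob·payoff / R^4 = 37.783579 / 1.411582 = 26.7668

price = 26.7668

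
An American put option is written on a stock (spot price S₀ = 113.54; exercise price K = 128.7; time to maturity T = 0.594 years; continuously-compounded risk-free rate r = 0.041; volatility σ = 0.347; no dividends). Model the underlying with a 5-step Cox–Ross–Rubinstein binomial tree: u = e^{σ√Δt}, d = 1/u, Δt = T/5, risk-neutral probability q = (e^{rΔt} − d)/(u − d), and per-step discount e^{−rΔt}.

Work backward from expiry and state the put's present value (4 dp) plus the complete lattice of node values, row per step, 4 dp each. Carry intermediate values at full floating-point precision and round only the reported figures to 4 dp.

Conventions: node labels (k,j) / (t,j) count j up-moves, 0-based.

Δt=0.11880  u=1.12705  d=0.88727  q=0.49050  discount=0.99514
step 5 (expiry): payoffs max(K−S,0) = 66.2637 49.3911 27.9589 0.7350 0.0000 0.0000
k=4: (k=4,j=0): S=70.3687, K−S=58.3313, hold=57.7060 ⇒ V=58.3313 exercise | (k=4,j=1): S=89.3849, K−S=39.3151, hold=38.6898 ⇒ V=39.3151 exercise | (k=4,j=2): S=113.5400, K−S=15.1600, hold=14.5347 ⇒ V=15.1600 exercise | (k=4,j=3): S=144.2227, K−S=0.0000, hold=0.3727 ⇒ V=0.3727 continue | (k=4,j=4): S=183.1971, K−S=0.0000, hold=0.0000 ⇒ V=0.0000 continue
k=3: (k=3,j=0): S=79.3089, K−S=49.3911, hold=48.7658 ⇒ V=49.3911 exercise | (k=3,j=1): S=100.7411, K−S=27.9589, hold=27.3336 ⇒ V=27.9589 exercise | (k=3,j=2): S=127.9650, K−S=0.7350, hold=7.8684 ⇒ V=7.8684 continue | (k=3,j=3): S=162.5459, K−S=0.0000, hold=0.1889 ⇒ V=0.1889 continue
k=2: (k=2,j=0): S=89.3849, K−S=39.3151, hold=38.6898 ⇒ V=39.3151 exercise | (k=2,j=1): S=113.5400, K−S=15.1600, hold=18.0166 ⇒ V=18.0166 continue | (k=2,j=2): S=144.2227, K−S=0.0000, hold=4.0817 ⇒ V=4.0817 continue
k=1: (k=1,j=0): S=100.7411, K−S=27.9589, hold=28.7279 ⇒ V=28.7279 continue | (k=1,j=1): S=127.9650, K−S=0.7350, hold=11.1272 ⇒ V=11.1272 continue
k=0: (k=0,j=0): S=113.5400, K−S=15.1600, hold=19.9972 ⇒ V=19.9972 continue

price = 19.9972
tree:
19.9972
28.7279 11.1272
39.3151 18.0166 4.0817
49.3911 27.9589 7.8684 0.1889
58.3313 39.3151 15.1600 0.3727 0.0000
66.2637 49.3911 27.9589 0.7350 0.0000 0.0000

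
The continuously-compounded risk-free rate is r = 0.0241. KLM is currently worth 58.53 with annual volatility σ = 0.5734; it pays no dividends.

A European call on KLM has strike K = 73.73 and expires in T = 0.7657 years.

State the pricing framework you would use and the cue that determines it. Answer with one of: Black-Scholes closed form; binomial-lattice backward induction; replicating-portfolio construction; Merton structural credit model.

framework: Black-Scholes closed form

Key observation: a European claim on KLM (strike 73.73) — a lognormal (GBM) underlying with constant rate and volatility — has an exact closed-form value; no lattice or capital structure is involved.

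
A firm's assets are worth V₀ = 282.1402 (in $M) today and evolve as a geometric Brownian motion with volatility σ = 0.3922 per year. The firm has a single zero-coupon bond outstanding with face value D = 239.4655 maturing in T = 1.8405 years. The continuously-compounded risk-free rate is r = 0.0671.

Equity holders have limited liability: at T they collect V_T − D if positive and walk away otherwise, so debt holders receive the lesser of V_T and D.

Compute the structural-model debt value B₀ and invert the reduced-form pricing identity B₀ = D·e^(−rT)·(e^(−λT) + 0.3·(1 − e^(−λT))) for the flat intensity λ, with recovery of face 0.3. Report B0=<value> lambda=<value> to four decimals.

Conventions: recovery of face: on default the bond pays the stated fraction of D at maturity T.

Work the structural quantities from V₀ = 282.1402 against face 239.4655:
d₁ = [ln(V₀/D) + (r + σ²/2)T] / (σ√T)
   = [ln(282.1402/239.4655) + (0.0671 + 0.5·0.3922²)·1.8405] / (0.3922·√1.8405)
   = [0.163995 + 0.265051] / 0.532078 = 0.806359
d₂ = d₁ − σ√T = 0.806359 − 0.532078 = 0.274280
N(d₁) = 0.789982,  N(d₂) = 0.608065,  e^(−rT) = 0.883824
E₀ = V₀·N(d₁) − D·e^(−rT)·N(d₂)
   = 282.1402·0.789982 − 239.4655·0.883824·0.608065 = 94.191472
B₀ = V₀ − E₀ = 282.1402 − 94.191472 = 187.948728
e^(−λT) = (B₀·e^(rT)/D − 0.3)/(1 − 0.3) = (187.9487·1.131447/239.4655 − 0.3)/0.7 = 0.84005174
λ = −ln(0.84005174)/1.8405 = 0.094698

B0=187.9487 lambda=0.0947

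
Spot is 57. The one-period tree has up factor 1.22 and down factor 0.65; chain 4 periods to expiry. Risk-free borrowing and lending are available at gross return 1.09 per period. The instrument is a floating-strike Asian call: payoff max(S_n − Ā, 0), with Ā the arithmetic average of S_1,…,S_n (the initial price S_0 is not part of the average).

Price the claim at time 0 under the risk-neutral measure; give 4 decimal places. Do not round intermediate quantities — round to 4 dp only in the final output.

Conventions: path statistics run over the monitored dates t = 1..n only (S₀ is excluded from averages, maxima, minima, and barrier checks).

price = 9.4894

Risk-neutral up-probability p* = (R−d)/(u−d) = (1.09−0.65)/(1.22−0.65) = 0.7719; the claim prices as the p*-weighted sum of path payoffs discounted by R^4.
Enumerate all 2^4 = 16 price paths (U = up ×1.22, D = down ×0.65); each path with k up-moves has probability p*^k·(1−p*)^(4−k).
DDDD: Ā=21.7402, payoff=0.0000, prob=0.002706
UDDD: Ā=40.8048, payoff=0.0000, prob=0.009158
DUDD: Ā=32.6823, payoff=0.0000, prob=0.009158
UUDD: Ā=61.3421, payoff=0.0000, prob=0.030995
DDUD: Ā=27.4026, payoff=0.0000, prob=0.009158
UDUD: Ā=51.4327, payoff=0.0000, prob=0.030995
DUUD: Ā=43.3102, payoff=0.0000, prob=0.030995
UUUD: Ā=81.2898, payoff=0.0000, prob=0.104906
DDDU: Ā=23.9709, payoff=0.0000, prob=0.009158
UDDU: Ā=44.9915, payoff=0.0000, prob=0.030995
DUDU: Ā=36.8690, payoff=0.0000, prob=0.030995
UUDU: Ā=69.2003, payoff=0.0000, prob=0.104906
DDUU: Ā=31.5894, payoff=4.2550, prob=0.030995
UDUU: Ā=59.2908, payoff=7.9863, prob=0.104906
DUUU: Ā=51.1683, payoff=16.1088, prob=0.104906
UUUU: Ā=96.0391, payoff=30.2350, prob=0.355068
Price = Σ prob·payoff / R^4 = 13.395100 / 1.411582 = 9.4894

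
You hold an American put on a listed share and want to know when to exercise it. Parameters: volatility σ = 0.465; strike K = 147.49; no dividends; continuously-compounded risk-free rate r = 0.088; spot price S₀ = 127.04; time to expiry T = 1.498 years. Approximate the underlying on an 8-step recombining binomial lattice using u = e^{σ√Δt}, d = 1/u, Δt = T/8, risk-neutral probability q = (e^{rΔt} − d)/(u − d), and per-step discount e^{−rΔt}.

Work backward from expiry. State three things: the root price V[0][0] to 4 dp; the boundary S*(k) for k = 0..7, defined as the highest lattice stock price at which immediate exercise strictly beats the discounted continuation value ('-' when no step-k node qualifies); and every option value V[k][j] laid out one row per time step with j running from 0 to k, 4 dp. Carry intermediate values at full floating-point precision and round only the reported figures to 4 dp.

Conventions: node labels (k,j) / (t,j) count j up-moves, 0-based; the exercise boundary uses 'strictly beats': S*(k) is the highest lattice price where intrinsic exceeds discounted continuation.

price = 34.1380
boundary = - - 84.9505 69.4670 84.9505 69.4670 84.9505 103.8851
tree:
34.1380
46.8962 22.0609
62.5395 32.2584 12.2309
78.0230 45.7256 19.3823 5.2275
90.6844 62.5395 29.8341 9.1978 1.2864
101.0380 78.0230 44.2523 15.8895 2.5686 0.0000
109.5046 90.6844 62.5395 26.7827 5.1290 0.0000 0.0000
116.4280 101.0380 78.0230 43.6049 10.2415 0.0000 0.0000 0.0000
122.0895 109.5046 90.6844 62.5395 20.4500 0.0000 0.0000 0.0000 0.0000

Δt=0.18725, u=1.22289, d=0.81774, q=0.49087, disc=e^(-rΔt)=0.98366
k=8 terminal: V=max(K-S,0) → 122.0895 109.5046 90.6844 62.5395 20.4500 0.0000 0.0000 0.0000 0.0000
k=7: j=0 S=31.0620 intr=116.4280 cont=114.0176 V=116.4280[EX]; j=1 S=46.4520 intr=101.0380 cont=98.6276 V=101.0380[EX]; j=2 S=69.4670 intr=78.0230 cont=75.6126 V=78.0230[EX]; j=3 S=103.8851 intr=43.6049 cont=41.1945 V=43.6049[EX]; j=4 S=155.3559 intr=0.0000 cont=10.2415 V=10.2415[hold]; j=5 S=232.3284 intr=0.0000 cont=0.0000 V=0.0000[hold]; j=6 S=347.4376 intr=0.0000 cont=0.0000 V=0.0000[hold]; j=7 S=519.5788 intr=0.0000 cont=0.0000 V=0.0000[hold]  S*(7)=103.8851
k=6: j=0 S=37.9854 intr=109.5046 cont=107.0942 V=109.5046[EX]; j=1 S=56.8056 intr=90.6844 cont=88.2739 V=90.6844[EX]; j=2 S=84.9505 intr=62.5395 cont=60.1291 V=62.5395[EX]; j=3 S=127.0400 intr=20.4500 cont=26.7827 V=26.7827[hold]; j=4 S=189.9831 intr=0.0000 cont=5.1290 V=5.1290[hold]; j=5 S=284.1120 intr=0.0000 cont=0.0000 V=0.0000[hold]; j=6 S=424.8779 intr=0.0000 cont=0.0000 V=0.0000[hold]  S*(6)=84.9505
k=5: j=0 S=46.4520 intr=101.0380 cont=98.6276 V=101.0380[EX]; j=1 S=69.4670 intr=78.0230 cont=75.6126 V=78.0230[EX]; j=2 S=103.8851 intr=43.6049 cont=44.2523 V=44.2523[hold]; j=3 S=155.3559 intr=0.0000 cont=15.8895 V=15.8895[hold]; j=4 S=232.3284 intr=0.0000 cont=2.5686 V=2.5686[hold]; j=5 S=347.4376 intr=0.0000 cont=0.0000 V=0.0000[hold]  S*(5)=69.4670
k=4: j=0 S=56.8056 intr=90.6844 cont=88.2739 V=90.6844[EX]; j=1 S=84.9505 intr=62.5395 cont=60.4416 V=62.5395[EX]; j=2 S=127.0400 intr=20.4500 cont=29.8341 V=29.8341[hold]; j=3 S=189.9831 intr=0.0000 cont=9.1978 V=9.1978[hold]; j=4 S=284.1120 intr=0.0000 cont=1.2864 V=1.2864[hold]  S*(4)=84.9505
k=3: j=0 S=69.4670 intr=78.0230 cont=75.6126 V=78.0230[EX]; j=1 S=103.8851 intr=43.6049 cont=45.7256 V=45.7256[hold]; j=2 S=155.3559 intr=0.0000 cont=19.3823 V=19.3823[hold]; j=3 S=232.3284 intr=0.0000 cont=5.2275 V=5.2275[hold]  S*(3)=69.4670
k=2: j=0 S=84.9505 intr=62.5395 cont=61.1530 V=62.5395[EX]; j=1 S=127.0400 intr=20.4500 cont=32.2584 V=32.2584[hold]; j=2 S=189.9831 intr=0.0000 cont=12.2309 V=12.2309[hold]  S*(2)=84.9505
k=1: j=0 S=103.8851 intr=43.6049 cont=46.8962 V=46.8962[hold]; j=1 S=155.3559 intr=0.0000 cont=22.0609 V=22.0609[hold]  S*(1)=-
k=0: j=0 S=127.0400 intr=20.4500 cont=34.1380 V=34.1380[hold]  S*(0)=-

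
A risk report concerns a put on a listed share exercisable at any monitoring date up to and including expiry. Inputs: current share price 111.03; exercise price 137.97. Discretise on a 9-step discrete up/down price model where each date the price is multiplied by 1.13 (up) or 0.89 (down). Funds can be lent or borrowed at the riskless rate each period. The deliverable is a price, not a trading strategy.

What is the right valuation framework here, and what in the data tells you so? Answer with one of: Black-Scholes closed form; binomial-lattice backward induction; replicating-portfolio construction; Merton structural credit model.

framework: binomial-lattice backward induction

Key observation: early exercise of the strike-137.97 put must be checked at each of the 9 dates (spot 111.03), which forces a node-by-node comparison of intrinsic and continuation value backward from expiry.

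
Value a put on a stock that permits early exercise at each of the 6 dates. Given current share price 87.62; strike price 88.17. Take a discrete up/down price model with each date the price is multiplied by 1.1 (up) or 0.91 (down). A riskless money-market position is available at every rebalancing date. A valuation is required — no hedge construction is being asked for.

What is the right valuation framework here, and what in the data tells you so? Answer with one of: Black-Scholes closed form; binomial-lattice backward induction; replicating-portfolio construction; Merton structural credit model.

framework: binomial-lattice backward induction

Key observation: an American put (K = 88.17, S₀ = 87.62) on a 6-date tree has no closed form — the optimal stopping decision is embedded and must be resolved recursively from expiry.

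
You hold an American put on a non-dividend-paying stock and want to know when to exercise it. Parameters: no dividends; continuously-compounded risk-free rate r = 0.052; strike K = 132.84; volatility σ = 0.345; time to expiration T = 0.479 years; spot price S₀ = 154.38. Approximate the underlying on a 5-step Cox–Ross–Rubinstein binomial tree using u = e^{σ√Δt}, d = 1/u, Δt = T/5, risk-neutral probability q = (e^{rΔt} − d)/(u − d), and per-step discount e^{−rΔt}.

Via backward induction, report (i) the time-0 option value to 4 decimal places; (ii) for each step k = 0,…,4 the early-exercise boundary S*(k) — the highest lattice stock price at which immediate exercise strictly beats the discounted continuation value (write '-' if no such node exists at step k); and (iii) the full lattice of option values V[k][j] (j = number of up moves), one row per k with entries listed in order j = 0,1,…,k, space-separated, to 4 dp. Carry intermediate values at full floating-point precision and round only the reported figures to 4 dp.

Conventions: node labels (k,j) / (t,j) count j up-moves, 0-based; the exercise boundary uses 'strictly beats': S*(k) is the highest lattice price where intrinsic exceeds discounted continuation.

price = 4.6052
boundary = - - - - 100.7141
tree:
4.6052
7.9053 1.3072
13.2090 2.6100 0.0000
21.2320 5.2113 0.0000 0.0000
32.1259 10.4053 0.0000 0.0000 0.0000
42.3262 20.7762 0.0000 0.0000 0.0000 0.0000

params: Δt=0.09580 u=1.11269 d=0.89872 q=0.49667 e^(-rΔt)=0.99503
t_5 payoffs: 42.3262 20.7762 0.0000 0.0000 0.0000 0.0000
t_4: node(4,0) S=100.7141 payoff=32.1259 vs cont=31.4658 → 32.1259 [stop]  node(4,1) S=124.6926 payoff=8.1474 vs cont=10.4053 → 10.4053 [wait]  node(4,2) S=154.3800 payoff=0.0000 vs cont=0.0000 → 0.0000 [wait]  node(4,3) S=191.1356 payoff=0.0000 vs cont=0.0000 → 0.0000 [wait]  node(4,4) S=236.6421 payoff=0.0000 vs cont=0.0000 → 0.0000 [wait]  ⇒ S*(4)=100.7141
t_3: node(3,0) S=112.0638 payoff=20.7762 vs cont=21.2320 → 21.2320 [wait]  node(3,1) S=138.7445 payoff=0.0000 vs cont=5.2113 → 5.2113 [wait]  node(3,2) S=171.7775 payoff=0.0000 vs cont=0.0000 → 0.0000 [wait]  node(3,3) S=212.6752 payoff=0.0000 vs cont=0.0000 → 0.0000 [wait]  ⇒ S*(3)=-
t_2: node(2,0) S=124.6926 payoff=8.1474 vs cont=13.2090 → 13.2090 [wait]  node(2,1) S=154.3800 payoff=0.0000 vs cont=2.6100 → 2.6100 [wait]  node(2,2) S=191.1356 payoff=0.0000 vs cont=0.0000 → 0.0000 [wait]  ⇒ S*(2)=-
t_1: node(1,0) S=138.7445 payoff=0.0000 vs cont=7.9053 → 7.9053 [wait]  node(1,1) S=171.7775 payoff=0.0000 vs cont=1.3072 → 1.3072 [wait]  ⇒ S*(1)=-
t_0: node(0,0) S=154.3800 payoff=0.0000 vs cont=4.6052 → 4.6052 [wait]  ⇒ S*(0)=-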